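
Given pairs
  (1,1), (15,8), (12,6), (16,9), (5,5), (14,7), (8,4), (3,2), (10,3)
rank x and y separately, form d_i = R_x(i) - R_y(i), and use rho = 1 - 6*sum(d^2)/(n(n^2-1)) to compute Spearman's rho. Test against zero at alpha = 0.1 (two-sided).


Step 1: Rank x and y separately (midranks; no ties here).
rank(x): 1->1, 15->8, 12->6, 16->9, 5->3, 14->7, 8->4, 3->2, 10->5
rank(y): 1->1, 8->8, 6->6, 9->9, 5->5, 7->7, 4->4, 2->2, 3->3
Step 2: d_i = R_x(i) - R_y(i); compute d_i^2.
  (1-1)^2=0, (8-8)^2=0, (6-6)^2=0, (9-9)^2=0, (3-5)^2=4, (7-7)^2=0, (4-4)^2=0, (2-2)^2=0, (5-3)^2=4
sum(d^2) = 8.
Step 3: rho = 1 - 6*8 / (9*(9^2 - 1)) = 1 - 48/720 = 0.933333.
Step 4: Under H0, t = rho * sqrt((n-2)/(1-rho^2)) = 6.8783 ~ t(7).
Step 5: Two-sided p-value from the t-distribution with 7 df = 0.000236.
Step 6: alpha = 0.1. reject H0.

rho = 0.9333, p = 0.000236, reject H0 at alpha = 0.1.


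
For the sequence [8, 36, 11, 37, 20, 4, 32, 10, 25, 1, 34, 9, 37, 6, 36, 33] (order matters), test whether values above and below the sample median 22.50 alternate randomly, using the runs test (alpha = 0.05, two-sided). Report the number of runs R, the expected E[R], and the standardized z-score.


Step 1: Compute median = 22.50; label A = above, B = below.
Labels in order: BABABBABABABABAA  (n_A = 8, n_B = 8)
Step 2: Count runs R = 14.
Step 3: Under H0 (random ordering), E[R] = 2*n_A*n_B/(n_A+n_B) + 1 = 2*8*8/16 + 1 = 9.0000.
        Var[R] = 2*n_A*n_B*(2*n_A*n_B - n_A - n_B) / ((n_A+n_B)^2 * (n_A+n_B-1)) = 14336/3840 = 3.7333.
        SD[R] = 1.9322.
Step 4: Continuity-corrected z = (R - 0.5 - E[R]) / SD[R] = (14 - 0.5 - 9.0000) / 1.9322 = 2.3290.
Step 5: Two-sided p-value via normal approximation = 2*(1 - Phi(|z|)) = 0.019861.
Step 6: alpha = 0.05. reject H0.

R = 14, z = 2.3290, p = 0.019861, reject H0.


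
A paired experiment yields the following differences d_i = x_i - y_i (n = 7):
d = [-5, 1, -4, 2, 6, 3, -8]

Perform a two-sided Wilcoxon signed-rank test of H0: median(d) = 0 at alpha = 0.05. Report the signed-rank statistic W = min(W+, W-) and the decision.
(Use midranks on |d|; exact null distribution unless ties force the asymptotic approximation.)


Step 1: Drop any zero differences (none here) and take |d_i|.
|d| = [5, 1, 4, 2, 6, 3, 8]
Step 2: Midrank |d_i| (ties get averaged ranks).
ranks: |5|->5, |1|->1, |4|->4, |2|->2, |6|->6, |3|->3, |8|->7
Step 3: Attach original signs; sum ranks with positive sign and with negative sign.
W+ = 1 + 2 + 6 + 3 = 12
W- = 5 + 4 + 7 = 16
(Check: W+ + W- = 28 should equal n(n+1)/2 = 28.)
Step 4: Test statistic W = min(W+, W-) = 12.
Step 5: No ties, so the exact null distribution over the 2^7 = 128 sign assignments gives the two-sided p-value = 0.812500.
Step 6: alpha = 0.05. fail to reject H0.

W+ = 12, W- = 16, W = min = 12, p = 0.812500, fail to reject H0.


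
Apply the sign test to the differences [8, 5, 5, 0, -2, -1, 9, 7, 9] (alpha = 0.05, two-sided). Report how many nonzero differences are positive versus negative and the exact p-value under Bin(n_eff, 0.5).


Step 1: Discard zero differences. Original n = 9; n_eff = number of nonzero differences = 8.
Nonzero differences (with sign): +8, +5, +5, -2, -1, +9, +7, +9
Step 2: Count signs: positive = 6, negative = 2.
Step 3: Under H0: P(positive) = 0.5, so the number of positives S ~ Bin(8, 0.5).
Step 4: Two-sided exact p-value = sum of Bin(8,0.5) probabilities at or below the observed probability = 0.289062.
Step 5: alpha = 0.05. fail to reject H0.

n_eff = 8, pos = 6, neg = 2, p = 0.289062, fail to reject H0.


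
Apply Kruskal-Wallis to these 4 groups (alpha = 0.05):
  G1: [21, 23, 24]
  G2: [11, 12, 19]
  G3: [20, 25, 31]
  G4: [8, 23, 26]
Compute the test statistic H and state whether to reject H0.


Step 1: Combine all N = 12 observations and assign midranks.
sorted (value, group, rank): (8,G4,1), (11,G2,2), (12,G2,3), (19,G2,4), (20,G3,5), (21,G1,6), (23,G1,7.5), (23,G4,7.5), (24,G1,9), (25,G3,10), (26,G4,11), (31,G3,12)
Step 2: Sum ranks within each group.
R_1 = 22.5 (n_1 = 3)
R_2 = 9 (n_2 = 3)
R_3 = 27 (n_3 = 3)
R_4 = 19.5 (n_4 = 3)
Step 3: H = 12/(N(N+1)) * sum(R_i^2/n_i) - 3(N+1)
     = 12/(12*13) * (22.5^2/3 + 9^2/3 + 27^2/3 + 19.5^2/3) - 3*13
     = 0.076923 * 565.5 - 39
     = 4.500000.
Step 4: Ties present; correction factor C = 1 - 6/(12^3 - 12) = 0.996503. Corrected H = 4.500000 / 0.996503 = 4.515789.
Step 5: Under H0, H ~ chi^2(3); p-value = 0.210886.
Step 6: alpha = 0.05. fail to reject H0.

H = 4.5158, df = 3, p = 0.210886, fail to reject H0.


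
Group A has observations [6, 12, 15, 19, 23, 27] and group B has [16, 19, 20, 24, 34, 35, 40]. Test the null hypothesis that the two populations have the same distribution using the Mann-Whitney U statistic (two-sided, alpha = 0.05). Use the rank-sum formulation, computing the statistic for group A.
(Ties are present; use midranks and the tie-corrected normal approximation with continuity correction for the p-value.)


Step 1: Combine and sort all 13 observations; assign midranks.
sorted (value, group): (6,X), (12,X), (15,X), (16,Y), (19,X), (19,Y), (20,Y), (23,X), (24,Y), (27,X), (34,Y), (35,Y), (40,Y)
ranks: 6->1, 12->2, 15->3, 16->4, 19->5.5, 19->5.5, 20->7, 23->8, 24->9, 27->10, 34->11, 35->12, 40->13
Step 2: Rank sum for X: R1 = 1 + 2 + 3 + 5.5 + 8 + 10 = 29.5.
Step 3: U_X = R1 - n1(n1+1)/2 = 29.5 - 6*7/2 = 29.5 - 21 = 8.5.
       U_Y = n1*n2 - U_X = 42 - 8.5 = 33.5.
Step 4: Ties are present, so use the tie-corrected normal approximation (with continuity correction) for the p-value.
Step 5: p-value = 0.086044; compare to alpha = 0.05. fail to reject H0.

U_X = 8.5, p = 0.086044, fail to reject H0 at alpha = 0.05.


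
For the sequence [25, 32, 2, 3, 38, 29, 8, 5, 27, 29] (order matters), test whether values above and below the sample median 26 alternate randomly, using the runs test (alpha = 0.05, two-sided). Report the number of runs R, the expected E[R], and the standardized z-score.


Step 1: Compute median = 26; label A = above, B = below.
Labels in order: BABBAABBAA  (n_A = 5, n_B = 5)
Step 2: Count runs R = 6.
Step 3: Under H0 (random ordering), E[R] = 2*n_A*n_B/(n_A+n_B) + 1 = 2*5*5/10 + 1 = 6.0000.
        Var[R] = 2*n_A*n_B*(2*n_A*n_B - n_A - n_B) / ((n_A+n_B)^2 * (n_A+n_B-1)) = 2000/900 = 2.2222.
        SD[R] = 1.4907.
Step 4: R = E[R], so z = 0 with no continuity correction.
Step 5: Two-sided p-value via normal approximation = 2*(1 - Phi(|z|)) = 1.000000.
Step 6: alpha = 0.05. fail to reject H0.

R = 6, z = 0.0000, p = 1.000000, fail to reject H0.


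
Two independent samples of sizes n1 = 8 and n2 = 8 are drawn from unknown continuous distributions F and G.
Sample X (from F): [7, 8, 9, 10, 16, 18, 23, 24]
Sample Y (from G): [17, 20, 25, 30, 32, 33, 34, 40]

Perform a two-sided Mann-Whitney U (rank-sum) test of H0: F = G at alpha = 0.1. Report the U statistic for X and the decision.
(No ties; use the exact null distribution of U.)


Step 1: Combine and sort all 16 observations; assign midranks.
sorted (value, group): (7,X), (8,X), (9,X), (10,X), (16,X), (17,Y), (18,X), (20,Y), (23,X), (24,X), (25,Y), (30,Y), (32,Y), (33,Y), (34,Y), (40,Y)
ranks: 7->1, 8->2, 9->3, 10->4, 16->5, 17->6, 18->7, 20->8, 23->9, 24->10, 25->11, 30->12, 32->13, 33->14, 34->15, 40->16
Step 2: Rank sum for X: R1 = 1 + 2 + 3 + 4 + 5 + 7 + 9 + 10 = 41.
Step 3: U_X = R1 - n1(n1+1)/2 = 41 - 8*9/2 = 41 - 36 = 5.
       U_Y = n1*n2 - U_X = 64 - 5 = 59.
Step 4: No ties, so the exact null distribution of U (based on enumerating the C(16,8) = 12870 equally likely rank assignments) gives the two-sided p-value.
Step 5: p-value = 0.002953; compare to alpha = 0.1. reject H0.

U_X = 5, p = 0.002953, reject H0 at alpha = 0.1.


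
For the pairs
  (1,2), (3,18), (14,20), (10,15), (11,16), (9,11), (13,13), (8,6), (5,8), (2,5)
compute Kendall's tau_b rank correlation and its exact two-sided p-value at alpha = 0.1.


Step 1: Enumerate the 45 unordered pairs (i,j) with i<j and classify each by sign(x_j-x_i) * sign(y_j-y_i).
  (1,2):dx=+2,dy=+16->C; (1,3):dx=+13,dy=+18->C; (1,4):dx=+9,dy=+13->C; (1,5):dx=+10,dy=+14->C
  (1,6):dx=+8,dy=+9->C; (1,7):dx=+12,dy=+11->C; (1,8):dx=+7,dy=+4->C; (1,9):dx=+4,dy=+6->C
  (1,10):dx=+1,dy=+3->C; (2,3):dx=+11,dy=+2->C; (2,4):dx=+7,dy=-3->D; (2,5):dx=+8,dy=-2->D
  (2,6):dx=+6,dy=-7->D; (2,7):dx=+10,dy=-5->D; (2,8):dx=+5,dy=-12->D; (2,9):dx=+2,dy=-10->D
  (2,10):dx=-1,dy=-13->C; (3,4):dx=-4,dy=-5->C; (3,5):dx=-3,dy=-4->C; (3,6):dx=-5,dy=-9->C
  (3,7):dx=-1,dy=-7->C; (3,8):dx=-6,dy=-14->C; (3,9):dx=-9,dy=-12->C; (3,10):dx=-12,dy=-15->C
  (4,5):dx=+1,dy=+1->C; (4,6):dx=-1,dy=-4->C; (4,7):dx=+3,dy=-2->D; (4,8):dx=-2,dy=-9->C
  (4,9):dx=-5,dy=-7->C; (4,10):dx=-8,dy=-10->C; (5,6):dx=-2,dy=-5->C; (5,7):dx=+2,dy=-3->D
  (5,8):dx=-3,dy=-10->C; (5,9):dx=-6,dy=-8->C; (5,10):dx=-9,dy=-11->C; (6,7):dx=+4,dy=+2->C
  (6,8):dx=-1,dy=-5->C; (6,9):dx=-4,dy=-3->C; (6,10):dx=-7,dy=-6->C; (7,8):dx=-5,dy=-7->C
  (7,9):dx=-8,dy=-5->C; (7,10):dx=-11,dy=-8->C; (8,9):dx=-3,dy=+2->D; (8,10):dx=-6,dy=-1->C
  (9,10):dx=-3,dy=-3->C
Step 2: C = 36, D = 9, total pairs = 45.
Step 3: tau = (C - D)/(n(n-1)/2) = (36 - 9)/45 = 0.600000.
Step 4: Exact two-sided p-value (enumerate n! = 3628800 permutations of y under H0): p = 0.016666.
Step 5: alpha = 0.1. reject H0.

tau_b = 0.6000 (C=36, D=9), p = 0.016666, reject H0.


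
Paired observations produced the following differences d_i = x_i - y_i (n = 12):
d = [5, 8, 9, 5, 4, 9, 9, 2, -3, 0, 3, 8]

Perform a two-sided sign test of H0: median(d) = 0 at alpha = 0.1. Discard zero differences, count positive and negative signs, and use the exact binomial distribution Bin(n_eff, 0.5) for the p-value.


Step 1: Discard zero differences. Original n = 12; n_eff = number of nonzero differences = 11.
Nonzero differences (with sign): +5, +8, +9, +5, +4, +9, +9, +2, -3, +3, +8
Step 2: Count signs: positive = 10, negative = 1.
Step 3: Under H0: P(positive) = 0.5, so the number of positives S ~ Bin(11, 0.5).
Step 4: Two-sided exact p-value = sum of Bin(11,0.5) probabilities at or below the observed probability = 0.011719.
Step 5: alpha = 0.1. reject H0.

n_eff = 11, pos = 10, neg = 1, p = 0.011719, reject H0.


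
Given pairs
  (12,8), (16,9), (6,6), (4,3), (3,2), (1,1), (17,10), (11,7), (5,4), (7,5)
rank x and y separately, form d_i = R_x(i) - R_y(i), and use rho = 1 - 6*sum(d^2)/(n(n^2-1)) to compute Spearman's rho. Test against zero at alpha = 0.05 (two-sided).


Step 1: Rank x and y separately (midranks; no ties here).
rank(x): 12->8, 16->9, 6->5, 4->3, 3->2, 1->1, 17->10, 11->7, 5->4, 7->6
rank(y): 8->8, 9->9, 6->6, 3->3, 2->2, 1->1, 10->10, 7->7, 4->4, 5->5
Step 2: d_i = R_x(i) - R_y(i); compute d_i^2.
  (8-8)^2=0, (9-9)^2=0, (5-6)^2=1, (3-3)^2=0, (2-2)^2=0, (1-1)^2=0, (10-10)^2=0, (7-7)^2=0, (4-4)^2=0, (6-5)^2=1
sum(d^2) = 2.
Step 3: rho = 1 - 6*2 / (10*(10^2 - 1)) = 1 - 12/990 = 0.987879.
Step 4: Under H0, t = rho * sqrt((n-2)/(1-rho^2)) = 18.0003 ~ t(8).
Step 5: Two-sided p-value from the t-distribution with 8 df = 0.000000.
Step 6: alpha = 0.05. reject H0.

rho = 0.9879, p = 0.000000, reject H0 at alpha = 0.05.


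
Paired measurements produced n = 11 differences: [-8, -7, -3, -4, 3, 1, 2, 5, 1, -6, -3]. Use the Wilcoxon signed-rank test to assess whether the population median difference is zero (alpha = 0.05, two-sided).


Step 1: Drop any zero differences (none here) and take |d_i|.
|d| = [8, 7, 3, 4, 3, 1, 2, 5, 1, 6, 3]
Step 2: Midrank |d_i| (ties get averaged ranks).
ranks: |8|->11, |7|->10, |3|->5, |4|->7, |3|->5, |1|->1.5, |2|->3, |5|->8, |1|->1.5, |6|->9, |3|->5
Step 3: Attach original signs; sum ranks with positive sign and with negative sign.
W+ = 5 + 1.5 + 3 + 8 + 1.5 = 19
W- = 11 + 10 + 5 + 7 + 9 + 5 = 47
(Check: W+ + W- = 66 should equal n(n+1)/2 = 66.)
Step 4: Test statistic W = min(W+, W-) = 19.
Step 5: Ties in |d|, so use the tie-corrected normal approximation.
        E[W] = n(n+1)/4 = 11*12/4 = 33.
        Tie groups: |d|=1 (t=2), |d|=3 (t=3); sum(t^3 - t) = 30.
        Var[W] = n(n+1)(2n+1)/24 - sum(t^3-t)/48 = 3036/24 - 30/48 = 125.875.
        z = (W - E[W]) / sqrt(Var[W]) = (19 - 33) / 11.2194 = -1.2478.
        Two-sided p = 2*Phi(z) = 0.212090.
Step 6: alpha = 0.05. fail to reject H0.

W+ = 19, W- = 47, W = min = 19, p = 0.212090, fail to reject H0.


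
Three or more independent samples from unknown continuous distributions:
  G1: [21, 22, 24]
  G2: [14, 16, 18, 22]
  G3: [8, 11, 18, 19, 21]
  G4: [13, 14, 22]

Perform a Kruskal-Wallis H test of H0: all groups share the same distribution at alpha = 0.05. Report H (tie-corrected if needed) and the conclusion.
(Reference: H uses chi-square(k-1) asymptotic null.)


Step 1: Combine all N = 15 observations and assign midranks.
sorted (value, group, rank): (8,G3,1), (11,G3,2), (13,G4,3), (14,G2,4.5), (14,G4,4.5), (16,G2,6), (18,G2,7.5), (18,G3,7.5), (19,G3,9), (21,G1,10.5), (21,G3,10.5), (22,G1,13), (22,G2,13), (22,G4,13), (24,G1,15)
Step 2: Sum ranks within each group.
R_1 = 38.5 (n_1 = 3)
R_2 = 31 (n_2 = 4)
R_3 = 30 (n_3 = 5)
R_4 = 20.5 (n_4 = 3)
Step 3: H = 12/(N(N+1)) * sum(R_i^2/n_i) - 3(N+1)
     = 12/(15*16) * (38.5^2/3 + 31^2/4 + 30^2/5 + 20.5^2/3) - 3*16
     = 0.050000 * 1054.42 - 48
     = 4.720833.
Step 4: Ties present; correction factor C = 1 - 42/(15^3 - 15) = 0.987500. Corrected H = 4.720833 / 0.987500 = 4.780591.
Step 5: Under H0, H ~ chi^2(3); p-value = 0.188587.
Step 6: alpha = 0.05. fail to reject H0.

H = 4.7806, df = 3, p = 0.188587, fail to reject H0.


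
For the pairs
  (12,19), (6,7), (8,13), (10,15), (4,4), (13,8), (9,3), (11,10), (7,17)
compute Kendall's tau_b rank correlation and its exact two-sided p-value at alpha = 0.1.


Step 1: Enumerate the 36 unordered pairs (i,j) with i<j and classify each by sign(x_j-x_i) * sign(y_j-y_i).
  (1,2):dx=-6,dy=-12->C; (1,3):dx=-4,dy=-6->C; (1,4):dx=-2,dy=-4->C; (1,5):dx=-8,dy=-15->C
  (1,6):dx=+1,dy=-11->D; (1,7):dx=-3,dy=-16->C; (1,8):dx=-1,dy=-9->C; (1,9):dx=-5,dy=-2->C
  (2,3):dx=+2,dy=+6->C; (2,4):dx=+4,dy=+8->C; (2,5):dx=-2,dy=-3->C; (2,6):dx=+7,dy=+1->C
  (2,7):dx=+3,dy=-4->D; (2,8):dx=+5,dy=+3->C; (2,9):dx=+1,dy=+10->C; (3,4):dx=+2,dy=+2->C
  (3,5):dx=-4,dy=-9->C; (3,6):dx=+5,dy=-5->D; (3,7):dx=+1,dy=-10->D; (3,8):dx=+3,dy=-3->D
  (3,9):dx=-1,dy=+4->D; (4,5):dx=-6,dy=-11->C; (4,6):dx=+3,dy=-7->D; (4,7):dx=-1,dy=-12->C
  (4,8):dx=+1,dy=-5->D; (4,9):dx=-3,dy=+2->D; (5,6):dx=+9,dy=+4->C; (5,7):dx=+5,dy=-1->D
  (5,8):dx=+7,dy=+6->C; (5,9):dx=+3,dy=+13->C; (6,7):dx=-4,dy=-5->C; (6,8):dx=-2,dy=+2->D
  (6,9):dx=-6,dy=+9->D; (7,8):dx=+2,dy=+7->C; (7,9):dx=-2,dy=+14->D; (8,9):dx=-4,dy=+7->D
Step 2: C = 22, D = 14, total pairs = 36.
Step 3: tau = (C - D)/(n(n-1)/2) = (22 - 14)/36 = 0.222222.
Step 4: Exact two-sided p-value (enumerate n! = 362880 permutations of y under H0): p = 0.476709.
Step 5: alpha = 0.1. fail to reject H0.

tau_b = 0.2222 (C=22, D=14), p = 0.476709, fail to reject H0.


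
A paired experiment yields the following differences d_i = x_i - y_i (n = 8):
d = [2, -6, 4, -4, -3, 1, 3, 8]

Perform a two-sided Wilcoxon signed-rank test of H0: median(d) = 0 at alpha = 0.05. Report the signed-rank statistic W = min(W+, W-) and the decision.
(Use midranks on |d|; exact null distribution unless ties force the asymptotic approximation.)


Step 1: Drop any zero differences (none here) and take |d_i|.
|d| = [2, 6, 4, 4, 3, 1, 3, 8]
Step 2: Midrank |d_i| (ties get averaged ranks).
ranks: |2|->2, |6|->7, |4|->5.5, |4|->5.5, |3|->3.5, |1|->1, |3|->3.5, |8|->8
Step 3: Attach original signs; sum ranks with positive sign and with negative sign.
W+ = 2 + 5.5 + 1 + 3.5 + 8 = 20
W- = 7 + 5.5 + 3.5 = 16
(Check: W+ + W- = 36 should equal n(n+1)/2 = 36.)
Step 4: Test statistic W = min(W+, W-) = 16.
Step 5: Ties in |d|, so use the tie-corrected normal approximation.
        E[W] = n(n+1)/4 = 8*9/4 = 18.
        Tie groups: |d|=3 (t=2), |d|=4 (t=2); sum(t^3 - t) = 12.
        Var[W] = n(n+1)(2n+1)/24 - sum(t^3-t)/48 = 1224/24 - 12/48 = 50.75.
        z = (W - E[W]) / sqrt(Var[W]) = (16 - 18) / 7.1239 = -0.2807.
        Two-sided p = 2*Phi(z) = 0.778906.
Step 6: alpha = 0.05. fail to reject H0.

W+ = 20, W- = 16, W = min = 16, p = 0.778906, fail to reject H0.


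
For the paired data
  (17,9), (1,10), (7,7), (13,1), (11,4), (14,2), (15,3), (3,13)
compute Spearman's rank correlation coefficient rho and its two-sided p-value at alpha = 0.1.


Step 1: Rank x and y separately (midranks; no ties here).
rank(x): 17->8, 1->1, 7->3, 13->5, 11->4, 14->6, 15->7, 3->2
rank(y): 9->6, 10->7, 7->5, 1->1, 4->4, 2->2, 3->3, 13->8
Step 2: d_i = R_x(i) - R_y(i); compute d_i^2.
  (8-6)^2=4, (1-7)^2=36, (3-5)^2=4, (5-1)^2=16, (4-4)^2=0, (6-2)^2=16, (7-3)^2=16, (2-8)^2=36
sum(d^2) = 128.
Step 3: rho = 1 - 6*128 / (8*(8^2 - 1)) = 1 - 768/504 = -0.523810.
Step 4: Under H0, t = rho * sqrt((n-2)/(1-rho^2)) = -1.5062 ~ t(6).
Step 5: Two-sided p-value from the t-distribution with 6 df = 0.182721.
Step 6: alpha = 0.1. fail to reject H0.

rho = -0.5238, p = 0.182721, fail to reject H0 at alpha = 0.1.


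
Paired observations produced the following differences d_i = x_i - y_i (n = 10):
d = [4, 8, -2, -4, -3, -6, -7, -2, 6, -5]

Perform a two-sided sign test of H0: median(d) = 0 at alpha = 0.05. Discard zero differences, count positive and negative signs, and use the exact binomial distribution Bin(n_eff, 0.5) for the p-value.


Step 1: Discard zero differences. Original n = 10; n_eff = number of nonzero differences = 10.
Nonzero differences (with sign): +4, +8, -2, -4, -3, -6, -7, -2, +6, -5
Step 2: Count signs: positive = 3, negative = 7.
Step 3: Under H0: P(positive) = 0.5, so the number of positives S ~ Bin(10, 0.5).
Step 4: Two-sided exact p-value = sum of Bin(10,0.5) probabilities at or below the observed probability = 0.343750.
Step 5: alpha = 0.05. fail to reject H0.

n_eff = 10, pos = 3, neg = 7, p = 0.343750, fail to reject H0.


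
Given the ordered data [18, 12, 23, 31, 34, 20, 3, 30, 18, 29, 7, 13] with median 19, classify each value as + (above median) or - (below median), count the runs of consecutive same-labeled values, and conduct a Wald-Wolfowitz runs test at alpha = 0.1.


Step 1: Compute median = 19; label A = above, B = below.
Labels in order: BBAAAABABABB  (n_A = 6, n_B = 6)
Step 2: Count runs R = 7.
Step 3: Under H0 (random ordering), E[R] = 2*n_A*n_B/(n_A+n_B) + 1 = 2*6*6/12 + 1 = 7.0000.
        Var[R] = 2*n_A*n_B*(2*n_A*n_B - n_A - n_B) / ((n_A+n_B)^2 * (n_A+n_B-1)) = 4320/1584 = 2.7273.
        SD[R] = 1.6514.
Step 4: R = E[R], so z = 0 with no continuity correction.
Step 5: Two-sided p-value via normal approximation = 2*(1 - Phi(|z|)) = 1.000000.
Step 6: alpha = 0.1. fail to reject H0.

R = 7, z = 0.0000, p = 1.000000, fail to reject H0.


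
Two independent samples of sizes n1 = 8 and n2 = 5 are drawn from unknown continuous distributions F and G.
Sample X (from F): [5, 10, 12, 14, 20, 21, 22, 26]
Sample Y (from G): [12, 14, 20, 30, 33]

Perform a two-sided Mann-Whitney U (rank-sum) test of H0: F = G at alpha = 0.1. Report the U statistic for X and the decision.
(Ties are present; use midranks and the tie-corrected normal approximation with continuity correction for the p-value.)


Step 1: Combine and sort all 13 observations; assign midranks.
sorted (value, group): (5,X), (10,X), (12,X), (12,Y), (14,X), (14,Y), (20,X), (20,Y), (21,X), (22,X), (26,X), (30,Y), (33,Y)
ranks: 5->1, 10->2, 12->3.5, 12->3.5, 14->5.5, 14->5.5, 20->7.5, 20->7.5, 21->9, 22->10, 26->11, 30->12, 33->13
Step 2: Rank sum for X: R1 = 1 + 2 + 3.5 + 5.5 + 7.5 + 9 + 10 + 11 = 49.5.
Step 3: U_X = R1 - n1(n1+1)/2 = 49.5 - 8*9/2 = 49.5 - 36 = 13.5.
       U_Y = n1*n2 - U_X = 40 - 13.5 = 26.5.
Step 4: Ties are present, so use the tie-corrected normal approximation (with continuity correction) for the p-value.
Step 5: p-value = 0.377803; compare to alpha = 0.1. fail to reject H0.

U_X = 13.5, p = 0.377803, fail to reject H0 at alpha = 0.1.


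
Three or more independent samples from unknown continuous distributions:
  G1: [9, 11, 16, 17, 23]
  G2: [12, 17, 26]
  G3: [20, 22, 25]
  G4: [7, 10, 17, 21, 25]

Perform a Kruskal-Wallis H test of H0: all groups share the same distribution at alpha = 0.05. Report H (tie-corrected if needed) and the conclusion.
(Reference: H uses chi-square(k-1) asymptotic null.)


Step 1: Combine all N = 16 observations and assign midranks.
sorted (value, group, rank): (7,G4,1), (9,G1,2), (10,G4,3), (11,G1,4), (12,G2,5), (16,G1,6), (17,G1,8), (17,G2,8), (17,G4,8), (20,G3,10), (21,G4,11), (22,G3,12), (23,G1,13), (25,G3,14.5), (25,G4,14.5), (26,G2,16)
Step 2: Sum ranks within each group.
R_1 = 33 (n_1 = 5)
R_2 = 29 (n_2 = 3)
R_3 = 36.5 (n_3 = 3)
R_4 = 37.5 (n_4 = 5)
Step 3: H = 12/(N(N+1)) * sum(R_i^2/n_i) - 3(N+1)
     = 12/(16*17) * (33^2/5 + 29^2/3 + 36.5^2/3 + 37.5^2/5) - 3*17
     = 0.044118 * 1223.47 - 51
     = 2.976471.
Step 4: Ties present; correction factor C = 1 - 30/(16^3 - 16) = 0.992647. Corrected H = 2.976471 / 0.992647 = 2.998519.
Step 5: Under H0, H ~ chi^2(3); p-value = 0.391854.
Step 6: alpha = 0.05. fail to reject H0.

H = 2.9985, df = 3, p = 0.391854, fail to reject H0.


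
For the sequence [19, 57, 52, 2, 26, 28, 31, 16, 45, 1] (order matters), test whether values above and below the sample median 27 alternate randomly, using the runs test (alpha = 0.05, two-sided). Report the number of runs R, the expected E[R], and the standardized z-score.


Step 1: Compute median = 27; label A = above, B = below.
Labels in order: BAABBAABAB  (n_A = 5, n_B = 5)
Step 2: Count runs R = 7.
Step 3: Under H0 (random ordering), E[R] = 2*n_A*n_B/(n_A+n_B) + 1 = 2*5*5/10 + 1 = 6.0000.
        Var[R] = 2*n_A*n_B*(2*n_A*n_B - n_A - n_B) / ((n_A+n_B)^2 * (n_A+n_B-1)) = 2000/900 = 2.2222.
        SD[R] = 1.4907.
Step 4: Continuity-corrected z = (R - 0.5 - E[R]) / SD[R] = (7 - 0.5 - 6.0000) / 1.4907 = 0.3354.
Step 5: Two-sided p-value via normal approximation = 2*(1 - Phi(|z|)) = 0.737316.
Step 6: alpha = 0.05. fail to reject H0.

R = 7, z = 0.3354, p = 0.737316, fail to reject H0.


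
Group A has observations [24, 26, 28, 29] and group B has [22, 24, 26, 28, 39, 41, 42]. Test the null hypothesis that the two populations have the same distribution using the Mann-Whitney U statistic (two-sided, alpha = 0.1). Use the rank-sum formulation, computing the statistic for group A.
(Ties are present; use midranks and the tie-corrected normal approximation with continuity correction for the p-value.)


Step 1: Combine and sort all 11 observations; assign midranks.
sorted (value, group): (22,Y), (24,X), (24,Y), (26,X), (26,Y), (28,X), (28,Y), (29,X), (39,Y), (41,Y), (42,Y)
ranks: 22->1, 24->2.5, 24->2.5, 26->4.5, 26->4.5, 28->6.5, 28->6.5, 29->8, 39->9, 41->10, 42->11
Step 2: Rank sum for X: R1 = 2.5 + 4.5 + 6.5 + 8 = 21.5.
Step 3: U_X = R1 - n1(n1+1)/2 = 21.5 - 4*5/2 = 21.5 - 10 = 11.5.
       U_Y = n1*n2 - U_X = 28 - 11.5 = 16.5.
Step 4: Ties are present, so use the tie-corrected normal approximation (with continuity correction) for the p-value.
Step 5: p-value = 0.703524; compare to alpha = 0.1. fail to reject H0.

U_X = 11.5, p = 0.703524, fail to reject H0 at alpha = 0.1.


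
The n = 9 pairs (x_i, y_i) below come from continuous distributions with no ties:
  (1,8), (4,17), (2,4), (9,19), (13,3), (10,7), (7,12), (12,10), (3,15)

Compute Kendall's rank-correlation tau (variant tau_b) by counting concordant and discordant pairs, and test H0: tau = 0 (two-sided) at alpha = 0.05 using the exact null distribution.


Step 1: Enumerate the 36 unordered pairs (i,j) with i<j and classify each by sign(x_j-x_i) * sign(y_j-y_i).
  (1,2):dx=+3,dy=+9->C; (1,3):dx=+1,dy=-4->D; (1,4):dx=+8,dy=+11->C; (1,5):dx=+12,dy=-5->D
  (1,6):dx=+9,dy=-1->D; (1,7):dx=+6,dy=+4->C; (1,8):dx=+11,dy=+2->C; (1,9):dx=+2,dy=+7->C
  (2,3):dx=-2,dy=-13->C; (2,4):dx=+5,dy=+2->C; (2,5):dx=+9,dy=-14->D; (2,6):dx=+6,dy=-10->D
  (2,7):dx=+3,dy=-5->D; (2,8):dx=+8,dy=-7->D; (2,9):dx=-1,dy=-2->C; (3,4):dx=+7,dy=+15->C
  (3,5):dx=+11,dy=-1->D; (3,6):dx=+8,dy=+3->C; (3,7):dx=+5,dy=+8->C; (3,8):dx=+10,dy=+6->C
  (3,9):dx=+1,dy=+11->C; (4,5):dx=+4,dy=-16->D; (4,6):dx=+1,dy=-12->D; (4,7):dx=-2,dy=-7->C
  (4,8):dx=+3,dy=-9->D; (4,9):dx=-6,dy=-4->C; (5,6):dx=-3,dy=+4->D; (5,7):dx=-6,dy=+9->D
  (5,8):dx=-1,dy=+7->D; (5,9):dx=-10,dy=+12->D; (6,7):dx=-3,dy=+5->D; (6,8):dx=+2,dy=+3->C
  (6,9):dx=-7,dy=+8->D; (7,8):dx=+5,dy=-2->D; (7,9):dx=-4,dy=+3->D; (8,9):dx=-9,dy=+5->D
Step 2: C = 16, D = 20, total pairs = 36.
Step 3: tau = (C - D)/(n(n-1)/2) = (16 - 20)/36 = -0.111111.
Step 4: Exact two-sided p-value (enumerate n! = 362880 permutations of y under H0): p = 0.761414.
Step 5: alpha = 0.05. fail to reject H0.

tau_b = -0.1111 (C=16, D=20), p = 0.761414, fail to reject H0.


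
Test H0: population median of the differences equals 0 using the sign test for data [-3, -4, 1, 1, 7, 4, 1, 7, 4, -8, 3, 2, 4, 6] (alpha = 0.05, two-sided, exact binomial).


Step 1: Discard zero differences. Original n = 14; n_eff = number of nonzero differences = 14.
Nonzero differences (with sign): -3, -4, +1, +1, +7, +4, +1, +7, +4, -8, +3, +2, +4, +6
Step 2: Count signs: positive = 11, negative = 3.
Step 3: Under H0: P(positive) = 0.5, so the number of positives S ~ Bin(14, 0.5).
Step 4: Two-sided exact p-value = sum of Bin(14,0.5) probabilities at or below the observed probability = 0.057373.
Step 5: alpha = 0.05. fail to reject H0.

n_eff = 14, pos = 11, neg = 3, p = 0.057373, fail to reject H0.


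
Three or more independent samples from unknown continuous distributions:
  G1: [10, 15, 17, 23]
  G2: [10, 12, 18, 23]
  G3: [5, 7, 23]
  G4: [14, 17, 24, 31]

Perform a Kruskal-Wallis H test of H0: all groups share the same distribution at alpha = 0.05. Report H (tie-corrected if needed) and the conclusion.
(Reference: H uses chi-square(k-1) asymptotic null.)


Step 1: Combine all N = 15 observations and assign midranks.
sorted (value, group, rank): (5,G3,1), (7,G3,2), (10,G1,3.5), (10,G2,3.5), (12,G2,5), (14,G4,6), (15,G1,7), (17,G1,8.5), (17,G4,8.5), (18,G2,10), (23,G1,12), (23,G2,12), (23,G3,12), (24,G4,14), (31,G4,15)
Step 2: Sum ranks within each group.
R_1 = 31 (n_1 = 4)
R_2 = 30.5 (n_2 = 4)
R_3 = 15 (n_3 = 3)
R_4 = 43.5 (n_4 = 4)
Step 3: H = 12/(N(N+1)) * sum(R_i^2/n_i) - 3(N+1)
     = 12/(15*16) * (31^2/4 + 30.5^2/4 + 15^2/3 + 43.5^2/4) - 3*16
     = 0.050000 * 1020.88 - 48
     = 3.043750.
Step 4: Ties present; correction factor C = 1 - 36/(15^3 - 15) = 0.989286. Corrected H = 3.043750 / 0.989286 = 3.076715.
Step 5: Under H0, H ~ chi^2(3); p-value = 0.379948.
Step 6: alpha = 0.05. fail to reject H0.

H = 3.0767, df = 3, p = 0.379948, fail to reject H0.


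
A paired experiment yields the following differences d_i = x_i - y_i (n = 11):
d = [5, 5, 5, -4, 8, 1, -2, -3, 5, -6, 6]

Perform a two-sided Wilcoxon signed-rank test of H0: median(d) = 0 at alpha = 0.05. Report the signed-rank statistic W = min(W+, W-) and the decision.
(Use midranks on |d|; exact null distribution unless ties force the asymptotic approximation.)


Step 1: Drop any zero differences (none here) and take |d_i|.
|d| = [5, 5, 5, 4, 8, 1, 2, 3, 5, 6, 6]
Step 2: Midrank |d_i| (ties get averaged ranks).
ranks: |5|->6.5, |5|->6.5, |5|->6.5, |4|->4, |8|->11, |1|->1, |2|->2, |3|->3, |5|->6.5, |6|->9.5, |6|->9.5
Step 3: Attach original signs; sum ranks with positive sign and with negative sign.
W+ = 6.5 + 6.5 + 6.5 + 11 + 1 + 6.5 + 9.5 = 47.5
W- = 4 + 2 + 3 + 9.5 = 18.5
(Check: W+ + W- = 66 should equal n(n+1)/2 = 66.)
Step 4: Test statistic W = min(W+, W-) = 18.5.
Step 5: Ties in |d|, so use the tie-corrected normal approximation.
        E[W] = n(n+1)/4 = 11*12/4 = 33.
        Tie groups: |d|=5 (t=4), |d|=6 (t=2); sum(t^3 - t) = 66.
        Var[W] = n(n+1)(2n+1)/24 - sum(t^3-t)/48 = 3036/24 - 66/48 = 125.125.
        z = (W - E[W]) / sqrt(Var[W]) = (18.5 - 33) / 11.1859 = -1.2963.
        Two-sided p = 2*Phi(z) = 0.194882.
Step 6: alpha = 0.05. fail to reject H0.

W+ = 47.5, W- = 18.5, W = min = 18.5, p = 0.194882, fail to reject H0.


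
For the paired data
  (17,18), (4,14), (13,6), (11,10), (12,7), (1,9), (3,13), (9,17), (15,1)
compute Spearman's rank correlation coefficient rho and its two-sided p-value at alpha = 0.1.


Step 1: Rank x and y separately (midranks; no ties here).
rank(x): 17->9, 4->3, 13->7, 11->5, 12->6, 1->1, 3->2, 9->4, 15->8
rank(y): 18->9, 14->7, 6->2, 10->5, 7->3, 9->4, 13->6, 17->8, 1->1
Step 2: d_i = R_x(i) - R_y(i); compute d_i^2.
  (9-9)^2=0, (3-7)^2=16, (7-2)^2=25, (5-5)^2=0, (6-3)^2=9, (1-4)^2=9, (2-6)^2=16, (4-8)^2=16, (8-1)^2=49
sum(d^2) = 140.
Step 3: rho = 1 - 6*140 / (9*(9^2 - 1)) = 1 - 840/720 = -0.166667.
Step 4: Under H0, t = rho * sqrt((n-2)/(1-rho^2)) = -0.4472 ~ t(7).
Step 5: Two-sided p-value from the t-distribution with 7 df = 0.668231.
Step 6: alpha = 0.1. fail to reject H0.

rho = -0.1667, p = 0.668231, fail to reject H0 at alpha = 0.1.


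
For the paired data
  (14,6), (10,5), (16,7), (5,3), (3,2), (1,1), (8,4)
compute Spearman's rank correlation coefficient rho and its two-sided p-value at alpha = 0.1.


Step 1: Rank x and y separately (midranks; no ties here).
rank(x): 14->6, 10->5, 16->7, 5->3, 3->2, 1->1, 8->4
rank(y): 6->6, 5->5, 7->7, 3->3, 2->2, 1->1, 4->4
Step 2: d_i = R_x(i) - R_y(i); compute d_i^2.
  (6-6)^2=0, (5-5)^2=0, (7-7)^2=0, (3-3)^2=0, (2-2)^2=0, (1-1)^2=0, (4-4)^2=0
sum(d^2) = 0.
Step 3: rho = 1 - 6*0 / (7*(7^2 - 1)) = 1 - 0/336 = 1.000000.
Step 5: Two-sided p-value from the t-distribution with 5 df = 0.000000.
Step 6: alpha = 0.1. reject H0.

rho = 1.0000, p = 0.000000, reject H0 at alpha = 0.1.


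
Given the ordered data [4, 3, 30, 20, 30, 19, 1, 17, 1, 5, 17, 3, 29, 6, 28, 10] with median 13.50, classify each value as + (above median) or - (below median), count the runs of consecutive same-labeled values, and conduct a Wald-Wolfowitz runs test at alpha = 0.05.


Step 1: Compute median = 13.50; label A = above, B = below.
Labels in order: BBAAAABABBABABAB  (n_A = 8, n_B = 8)
Step 2: Count runs R = 11.
Step 3: Under H0 (random ordering), E[R] = 2*n_A*n_B/(n_A+n_B) + 1 = 2*8*8/16 + 1 = 9.0000.
        Var[R] = 2*n_A*n_B*(2*n_A*n_B - n_A - n_B) / ((n_A+n_B)^2 * (n_A+n_B-1)) = 14336/3840 = 3.7333.
        SD[R] = 1.9322.
Step 4: Continuity-corrected z = (R - 0.5 - E[R]) / SD[R] = (11 - 0.5 - 9.0000) / 1.9322 = 0.7763.
Step 5: Two-sided p-value via normal approximation = 2*(1 - Phi(|z|)) = 0.437558.
Step 6: alpha = 0.05. fail to reject H0.

R = 11, z = 0.7763, p = 0.437558, fail to reject H0.


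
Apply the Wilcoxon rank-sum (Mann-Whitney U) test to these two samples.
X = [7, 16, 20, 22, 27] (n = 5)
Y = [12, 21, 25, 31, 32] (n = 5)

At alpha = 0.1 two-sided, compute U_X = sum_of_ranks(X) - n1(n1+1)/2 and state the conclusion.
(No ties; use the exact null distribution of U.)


Step 1: Combine and sort all 10 observations; assign midranks.
sorted (value, group): (7,X), (12,Y), (16,X), (20,X), (21,Y), (22,X), (25,Y), (27,X), (31,Y), (32,Y)
ranks: 7->1, 12->2, 16->3, 20->4, 21->5, 22->6, 25->7, 27->8, 31->9, 32->10
Step 2: Rank sum for X: R1 = 1 + 3 + 4 + 6 + 8 = 22.
Step 3: U_X = R1 - n1(n1+1)/2 = 22 - 5*6/2 = 22 - 15 = 7.
       U_Y = n1*n2 - U_X = 25 - 7 = 18.
Step 4: No ties, so the exact null distribution of U (based on enumerating the C(10,5) = 252 equally likely rank assignments) gives the two-sided p-value.
Step 5: p-value = 0.309524; compare to alpha = 0.1. fail to reject H0.

U_X = 7, p = 0.309524, fail to reject H0 at alpha = 0.1.


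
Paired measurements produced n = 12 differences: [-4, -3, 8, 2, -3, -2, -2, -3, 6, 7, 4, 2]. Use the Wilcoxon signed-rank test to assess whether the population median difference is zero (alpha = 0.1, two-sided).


Step 1: Drop any zero differences (none here) and take |d_i|.
|d| = [4, 3, 8, 2, 3, 2, 2, 3, 6, 7, 4, 2]
Step 2: Midrank |d_i| (ties get averaged ranks).
ranks: |4|->8.5, |3|->6, |8|->12, |2|->2.5, |3|->6, |2|->2.5, |2|->2.5, |3|->6, |6|->10, |7|->11, |4|->8.5, |2|->2.5
Step 3: Attach original signs; sum ranks with positive sign and with negative sign.
W+ = 12 + 2.5 + 10 + 11 + 8.5 + 2.5 = 46.5
W- = 8.5 + 6 + 6 + 2.5 + 2.5 + 6 = 31.5
(Check: W+ + W- = 78 should equal n(n+1)/2 = 78.)
Step 4: Test statistic W = min(W+, W-) = 31.5.
Step 5: Ties in |d|, so use the tie-corrected normal approximation.
        E[W] = n(n+1)/4 = 12*13/4 = 39.
        Tie groups: |d|=2 (t=4), |d|=3 (t=3), |d|=4 (t=2); sum(t^3 - t) = 90.
        Var[W] = n(n+1)(2n+1)/24 - sum(t^3-t)/48 = 3900/24 - 90/48 = 160.625.
        z = (W - E[W]) / sqrt(Var[W]) = (31.5 - 39) / 12.6738 = -0.5918.
        Two-sided p = 2*Phi(z) = 0.554003.
Step 6: alpha = 0.1. fail to reject H0.

W+ = 46.5, W- = 31.5, W = min = 31.5, p = 0.554003, fail to reject H0.


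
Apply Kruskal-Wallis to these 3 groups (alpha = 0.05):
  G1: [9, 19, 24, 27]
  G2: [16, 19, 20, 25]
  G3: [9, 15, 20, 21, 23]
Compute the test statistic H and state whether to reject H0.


Step 1: Combine all N = 13 observations and assign midranks.
sorted (value, group, rank): (9,G1,1.5), (9,G3,1.5), (15,G3,3), (16,G2,4), (19,G1,5.5), (19,G2,5.5), (20,G2,7.5), (20,G3,7.5), (21,G3,9), (23,G3,10), (24,G1,11), (25,G2,12), (27,G1,13)
Step 2: Sum ranks within each group.
R_1 = 31 (n_1 = 4)
R_2 = 29 (n_2 = 4)
R_3 = 31 (n_3 = 5)
Step 3: H = 12/(N(N+1)) * sum(R_i^2/n_i) - 3(N+1)
     = 12/(13*14) * (31^2/4 + 29^2/4 + 31^2/5) - 3*14
     = 0.065934 * 642.7 - 42
     = 0.375824.
Step 4: Ties present; correction factor C = 1 - 18/(13^3 - 13) = 0.991758. Corrected H = 0.375824 / 0.991758 = 0.378947.
Step 5: Under H0, H ~ chi^2(2); p-value = 0.827394.
Step 6: alpha = 0.05. fail to reject H0.

H = 0.3789, df = 2, p = 0.827394, fail to reject H0.


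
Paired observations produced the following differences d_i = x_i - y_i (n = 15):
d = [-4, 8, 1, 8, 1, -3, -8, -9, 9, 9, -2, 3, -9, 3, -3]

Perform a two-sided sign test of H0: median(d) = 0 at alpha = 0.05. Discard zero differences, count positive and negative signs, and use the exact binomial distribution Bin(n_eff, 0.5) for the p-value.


Step 1: Discard zero differences. Original n = 15; n_eff = number of nonzero differences = 15.
Nonzero differences (with sign): -4, +8, +1, +8, +1, -3, -8, -9, +9, +9, -2, +3, -9, +3, -3
Step 2: Count signs: positive = 8, negative = 7.
Step 3: Under H0: P(positive) = 0.5, so the number of positives S ~ Bin(15, 0.5).
Step 4: Two-sided exact p-value = sum of Bin(15,0.5) probabilities at or below the observed probability = 1.000000.
Step 5: alpha = 0.05. fail to reject H0.

n_eff = 15, pos = 8, neg = 7, p = 1.000000, fail to reject H0.


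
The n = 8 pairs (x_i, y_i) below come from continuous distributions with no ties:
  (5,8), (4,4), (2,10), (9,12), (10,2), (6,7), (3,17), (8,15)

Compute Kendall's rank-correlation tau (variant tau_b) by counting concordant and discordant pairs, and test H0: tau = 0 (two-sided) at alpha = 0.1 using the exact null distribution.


Step 1: Enumerate the 28 unordered pairs (i,j) with i<j and classify each by sign(x_j-x_i) * sign(y_j-y_i).
  (1,2):dx=-1,dy=-4->C; (1,3):dx=-3,dy=+2->D; (1,4):dx=+4,dy=+4->C; (1,5):dx=+5,dy=-6->D
  (1,6):dx=+1,dy=-1->D; (1,7):dx=-2,dy=+9->D; (1,8):dx=+3,dy=+7->C; (2,3):dx=-2,dy=+6->D
  (2,4):dx=+5,dy=+8->C; (2,5):dx=+6,dy=-2->D; (2,6):dx=+2,dy=+3->C; (2,7):dx=-1,dy=+13->D
  (2,8):dx=+4,dy=+11->C; (3,4):dx=+7,dy=+2->C; (3,5):dx=+8,dy=-8->D; (3,6):dx=+4,dy=-3->D
  (3,7):dx=+1,dy=+7->C; (3,8):dx=+6,dy=+5->C; (4,5):dx=+1,dy=-10->D; (4,6):dx=-3,dy=-5->C
  (4,7):dx=-6,dy=+5->D; (4,8):dx=-1,dy=+3->D; (5,6):dx=-4,dy=+5->D; (5,7):dx=-7,dy=+15->D
  (5,8):dx=-2,dy=+13->D; (6,7):dx=-3,dy=+10->D; (6,8):dx=+2,dy=+8->C; (7,8):dx=+5,dy=-2->D
Step 2: C = 11, D = 17, total pairs = 28.
Step 3: tau = (C - D)/(n(n-1)/2) = (11 - 17)/28 = -0.214286.
Step 4: Exact two-sided p-value (enumerate n! = 40320 permutations of y under H0): p = 0.548413.
Step 5: alpha = 0.1. fail to reject H0.

tau_b = -0.2143 (C=11, D=17), p = 0.548413, fail to reject H0.


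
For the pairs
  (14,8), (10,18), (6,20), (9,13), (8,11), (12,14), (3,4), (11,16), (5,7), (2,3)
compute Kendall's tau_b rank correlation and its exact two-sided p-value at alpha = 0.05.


Step 1: Enumerate the 45 unordered pairs (i,j) with i<j and classify each by sign(x_j-x_i) * sign(y_j-y_i).
  (1,2):dx=-4,dy=+10->D; (1,3):dx=-8,dy=+12->D; (1,4):dx=-5,dy=+5->D; (1,5):dx=-6,dy=+3->D
  (1,6):dx=-2,dy=+6->D; (1,7):dx=-11,dy=-4->C; (1,8):dx=-3,dy=+8->D; (1,9):dx=-9,dy=-1->C
  (1,10):dx=-12,dy=-5->C; (2,3):dx=-4,dy=+2->D; (2,4):dx=-1,dy=-5->C; (2,5):dx=-2,dy=-7->C
  (2,6):dx=+2,dy=-4->D; (2,7):dx=-7,dy=-14->C; (2,8):dx=+1,dy=-2->D; (2,9):dx=-5,dy=-11->C
  (2,10):dx=-8,dy=-15->C; (3,4):dx=+3,dy=-7->D; (3,5):dx=+2,dy=-9->D; (3,6):dx=+6,dy=-6->D
  (3,7):dx=-3,dy=-16->C; (3,8):dx=+5,dy=-4->D; (3,9):dx=-1,dy=-13->C; (3,10):dx=-4,dy=-17->C
  (4,5):dx=-1,dy=-2->C; (4,6):dx=+3,dy=+1->C; (4,7):dx=-6,dy=-9->C; (4,8):dx=+2,dy=+3->C
  (4,9):dx=-4,dy=-6->C; (4,10):dx=-7,dy=-10->C; (5,6):dx=+4,dy=+3->C; (5,7):dx=-5,dy=-7->C
  (5,8):dx=+3,dy=+5->C; (5,9):dx=-3,dy=-4->C; (5,10):dx=-6,dy=-8->C; (6,7):dx=-9,dy=-10->C
  (6,8):dx=-1,dy=+2->D; (6,9):dx=-7,dy=-7->C; (6,10):dx=-10,dy=-11->C; (7,8):dx=+8,dy=+12->C
  (7,9):dx=+2,dy=+3->C; (7,10):dx=-1,dy=-1->C; (8,9):dx=-6,dy=-9->C; (8,10):dx=-9,dy=-13->C
  (9,10):dx=-3,dy=-4->C
Step 2: C = 31, D = 14, total pairs = 45.
Step 3: tau = (C - D)/(n(n-1)/2) = (31 - 14)/45 = 0.377778.
Step 4: Exact two-sided p-value (enumerate n! = 3628800 permutations of y under H0): p = 0.155742.
Step 5: alpha = 0.05. fail to reject H0.

tau_b = 0.3778 (C=31, D=14), p = 0.155742, fail to reject H0.


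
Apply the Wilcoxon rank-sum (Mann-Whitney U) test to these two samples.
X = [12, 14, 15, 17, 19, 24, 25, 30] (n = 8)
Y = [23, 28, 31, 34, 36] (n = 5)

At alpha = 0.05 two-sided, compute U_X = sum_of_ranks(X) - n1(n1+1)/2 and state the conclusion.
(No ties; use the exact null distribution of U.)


Step 1: Combine and sort all 13 observations; assign midranks.
sorted (value, group): (12,X), (14,X), (15,X), (17,X), (19,X), (23,Y), (24,X), (25,X), (28,Y), (30,X), (31,Y), (34,Y), (36,Y)
ranks: 12->1, 14->2, 15->3, 17->4, 19->5, 23->6, 24->7, 25->8, 28->9, 30->10, 31->11, 34->12, 36->13
Step 2: Rank sum for X: R1 = 1 + 2 + 3 + 4 + 5 + 7 + 8 + 10 = 40.
Step 3: U_X = R1 - n1(n1+1)/2 = 40 - 8*9/2 = 40 - 36 = 4.
       U_Y = n1*n2 - U_X = 40 - 4 = 36.
Step 4: No ties, so the exact null distribution of U (based on enumerating the C(13,8) = 1287 equally likely rank assignments) gives the two-sided p-value.
Step 5: p-value = 0.018648; compare to alpha = 0.05. reject H0.

U_X = 4, p = 0.018648, reject H0 at alpha = 0.05.


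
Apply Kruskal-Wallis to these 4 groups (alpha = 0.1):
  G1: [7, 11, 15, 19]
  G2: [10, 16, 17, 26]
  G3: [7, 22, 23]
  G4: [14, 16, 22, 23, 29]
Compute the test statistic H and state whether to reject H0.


Step 1: Combine all N = 16 observations and assign midranks.
sorted (value, group, rank): (7,G1,1.5), (7,G3,1.5), (10,G2,3), (11,G1,4), (14,G4,5), (15,G1,6), (16,G2,7.5), (16,G4,7.5), (17,G2,9), (19,G1,10), (22,G3,11.5), (22,G4,11.5), (23,G3,13.5), (23,G4,13.5), (26,G2,15), (29,G4,16)
Step 2: Sum ranks within each group.
R_1 = 21.5 (n_1 = 4)
R_2 = 34.5 (n_2 = 4)
R_3 = 26.5 (n_3 = 3)
R_4 = 53.5 (n_4 = 5)
Step 3: H = 12/(N(N+1)) * sum(R_i^2/n_i) - 3(N+1)
     = 12/(16*17) * (21.5^2/4 + 34.5^2/4 + 26.5^2/3 + 53.5^2/5) - 3*17
     = 0.044118 * 1219.66 - 51
     = 2.808456.
Step 4: Ties present; correction factor C = 1 - 24/(16^3 - 16) = 0.994118. Corrected H = 2.808456 / 0.994118 = 2.825074.
Step 5: Under H0, H ~ chi^2(3); p-value = 0.419389.
Step 6: alpha = 0.1. fail to reject H0.

H = 2.8251, df = 3, p = 0.419389, fail to reject H0.


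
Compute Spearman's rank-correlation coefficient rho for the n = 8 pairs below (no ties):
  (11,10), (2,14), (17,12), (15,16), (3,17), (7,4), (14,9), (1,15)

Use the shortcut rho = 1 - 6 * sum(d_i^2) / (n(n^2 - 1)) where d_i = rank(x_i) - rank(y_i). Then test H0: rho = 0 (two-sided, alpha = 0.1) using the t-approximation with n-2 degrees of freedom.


Step 1: Rank x and y separately (midranks; no ties here).
rank(x): 11->5, 2->2, 17->8, 15->7, 3->3, 7->4, 14->6, 1->1
rank(y): 10->3, 14->5, 12->4, 16->7, 17->8, 4->1, 9->2, 15->6
Step 2: d_i = R_x(i) - R_y(i); compute d_i^2.
  (5-3)^2=4, (2-5)^2=9, (8-4)^2=16, (7-7)^2=0, (3-8)^2=25, (4-1)^2=9, (6-2)^2=16, (1-6)^2=25
sum(d^2) = 104.
Step 3: rho = 1 - 6*104 / (8*(8^2 - 1)) = 1 - 624/504 = -0.238095.
Step 4: Under H0, t = rho * sqrt((n-2)/(1-rho^2)) = -0.6005 ~ t(6).
Step 5: Two-sided p-value from the t-distribution with 6 df = 0.570156.
Step 6: alpha = 0.1. fail to reject H0.

rho = -0.2381, p = 0.570156, fail to reject H0 at alpha = 0.1.
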